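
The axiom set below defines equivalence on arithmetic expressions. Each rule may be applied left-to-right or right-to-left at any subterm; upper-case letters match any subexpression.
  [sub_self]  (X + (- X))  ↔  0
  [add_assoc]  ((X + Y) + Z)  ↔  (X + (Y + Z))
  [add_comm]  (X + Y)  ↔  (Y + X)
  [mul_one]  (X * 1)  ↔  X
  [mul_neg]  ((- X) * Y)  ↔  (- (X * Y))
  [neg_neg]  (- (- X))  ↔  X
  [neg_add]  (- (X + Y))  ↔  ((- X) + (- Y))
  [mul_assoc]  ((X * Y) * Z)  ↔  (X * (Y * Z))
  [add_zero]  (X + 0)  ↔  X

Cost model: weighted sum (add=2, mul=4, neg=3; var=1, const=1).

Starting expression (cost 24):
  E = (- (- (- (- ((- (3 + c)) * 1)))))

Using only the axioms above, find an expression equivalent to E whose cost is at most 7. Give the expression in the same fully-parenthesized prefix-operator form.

1. [mul_one →] ((- (3 + c)) * 1)  →  (- (3 + c));  E = (- (- (- (- (- (3 + c))))))
2. [neg_neg →] (- (- (- (3 + c))))  →  (- (3 + c));  E = (- (- (- (3 + c))))
3. [neg_neg →] (- (- (- (3 + c))))  →  (- (3 + c));  cost 7 ≤ 7, done

(- (3 + c))   [cost 7]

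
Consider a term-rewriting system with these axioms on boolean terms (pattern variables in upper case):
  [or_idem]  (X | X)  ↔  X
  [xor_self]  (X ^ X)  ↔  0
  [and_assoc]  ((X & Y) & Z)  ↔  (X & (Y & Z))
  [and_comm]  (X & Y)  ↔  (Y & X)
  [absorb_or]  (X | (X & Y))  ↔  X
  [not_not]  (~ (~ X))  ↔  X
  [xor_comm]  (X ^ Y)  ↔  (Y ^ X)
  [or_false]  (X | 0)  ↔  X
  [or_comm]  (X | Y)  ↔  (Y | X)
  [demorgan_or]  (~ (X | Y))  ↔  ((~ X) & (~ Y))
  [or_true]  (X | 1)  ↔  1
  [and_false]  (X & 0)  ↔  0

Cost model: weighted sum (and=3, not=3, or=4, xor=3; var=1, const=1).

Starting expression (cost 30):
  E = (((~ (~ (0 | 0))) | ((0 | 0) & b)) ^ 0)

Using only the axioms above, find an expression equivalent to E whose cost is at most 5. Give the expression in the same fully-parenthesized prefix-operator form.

(0 ^ 0)   [cost 5]

step 1: not_not (→) rewrites (~ (~ (0 | 0))) into (0 | 0), now (((0 | 0) | ((0 | 0) & b)) ^ 0)
step 2: absorb_or (→) rewrites ((0 | 0) | ((0 | 0) & b)) into (0 | 0), now ((0 | 0) ^ 0)
step 3: or_idem (→) rewrites (0 | 0) into 0, reaching cost 5 (bound 5)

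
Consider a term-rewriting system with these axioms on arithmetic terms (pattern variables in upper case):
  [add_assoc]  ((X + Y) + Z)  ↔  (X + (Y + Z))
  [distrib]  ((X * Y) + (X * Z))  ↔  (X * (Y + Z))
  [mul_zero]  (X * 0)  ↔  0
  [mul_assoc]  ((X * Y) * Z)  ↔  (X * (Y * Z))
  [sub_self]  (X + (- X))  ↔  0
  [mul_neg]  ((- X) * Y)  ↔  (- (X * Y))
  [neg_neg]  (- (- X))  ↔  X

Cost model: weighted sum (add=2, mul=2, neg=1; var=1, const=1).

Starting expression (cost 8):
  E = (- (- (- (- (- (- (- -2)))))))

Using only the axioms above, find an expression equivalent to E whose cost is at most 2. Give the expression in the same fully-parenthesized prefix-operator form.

(- -2)   [cost 2]

step 1: neg_neg (→) rewrites (- (- (- -2))) into (- -2), now (- (- (- (- (- -2)))))
step 2: neg_neg (→) rewrites (- (- -2)) into -2, now (- (- (- -2)))
step 3: neg_neg (→) rewrites (- (- (- -2))) into (- -2), reaching cost 2 (bound 2)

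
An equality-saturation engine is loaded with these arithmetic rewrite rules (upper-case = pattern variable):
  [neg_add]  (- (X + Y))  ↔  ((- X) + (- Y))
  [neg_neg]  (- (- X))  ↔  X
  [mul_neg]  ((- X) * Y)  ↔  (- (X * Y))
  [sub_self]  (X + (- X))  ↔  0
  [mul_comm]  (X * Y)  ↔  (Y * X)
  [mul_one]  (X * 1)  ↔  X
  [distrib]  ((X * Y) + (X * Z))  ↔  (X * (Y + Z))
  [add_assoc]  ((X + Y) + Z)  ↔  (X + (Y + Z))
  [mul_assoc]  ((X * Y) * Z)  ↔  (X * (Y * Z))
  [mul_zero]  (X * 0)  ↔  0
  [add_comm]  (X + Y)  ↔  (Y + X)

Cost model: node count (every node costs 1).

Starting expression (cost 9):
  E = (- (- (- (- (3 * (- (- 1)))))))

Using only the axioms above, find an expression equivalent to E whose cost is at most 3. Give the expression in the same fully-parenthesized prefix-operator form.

(- (- 3))   [cost 3]

1. [neg_neg →] (- (- 1))  →  1;  E = (- (- (- (- (3 * 1)))))
2. [mul_one →] (3 * 1)  →  3;  E = (- (- (- (- 3))))
3. [neg_neg →] (- (- (- 3)))  →  (- 3);  cost 3 ≤ 3, done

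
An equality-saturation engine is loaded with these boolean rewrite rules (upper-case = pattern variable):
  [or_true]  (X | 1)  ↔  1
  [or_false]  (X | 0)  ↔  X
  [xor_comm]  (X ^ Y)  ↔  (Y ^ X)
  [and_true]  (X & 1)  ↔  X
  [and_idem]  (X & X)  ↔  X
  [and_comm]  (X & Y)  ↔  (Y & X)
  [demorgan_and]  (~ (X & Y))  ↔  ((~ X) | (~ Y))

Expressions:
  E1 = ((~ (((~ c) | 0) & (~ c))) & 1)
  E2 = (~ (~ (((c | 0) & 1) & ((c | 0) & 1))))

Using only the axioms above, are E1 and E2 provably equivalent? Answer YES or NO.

step 1: or_false (→) rewrites ((~ c) | 0) into (~ c), now ((~ ((~ c) & (~ c))) & 1)
step 2: and_true (→) rewrites ((~ ((~ c) & (~ c))) & 1) into (~ ((~ c) & (~ c)))
step 3: and_idem (→) rewrites ((~ c) & (~ c)) into (~ c), now (~ (~ c))
step 4: and_true (←) rewrites c into (c & 1), now (~ (~ (c & 1)))
step 5: or_false (←) rewrites c into (c | 0), now (~ (~ ((c | 0) & 1)))
step 6: and_idem (←) rewrites ((c | 0) & 1) into (((c | 0) & 1) & ((c | 0) & 1)), which is E2

YES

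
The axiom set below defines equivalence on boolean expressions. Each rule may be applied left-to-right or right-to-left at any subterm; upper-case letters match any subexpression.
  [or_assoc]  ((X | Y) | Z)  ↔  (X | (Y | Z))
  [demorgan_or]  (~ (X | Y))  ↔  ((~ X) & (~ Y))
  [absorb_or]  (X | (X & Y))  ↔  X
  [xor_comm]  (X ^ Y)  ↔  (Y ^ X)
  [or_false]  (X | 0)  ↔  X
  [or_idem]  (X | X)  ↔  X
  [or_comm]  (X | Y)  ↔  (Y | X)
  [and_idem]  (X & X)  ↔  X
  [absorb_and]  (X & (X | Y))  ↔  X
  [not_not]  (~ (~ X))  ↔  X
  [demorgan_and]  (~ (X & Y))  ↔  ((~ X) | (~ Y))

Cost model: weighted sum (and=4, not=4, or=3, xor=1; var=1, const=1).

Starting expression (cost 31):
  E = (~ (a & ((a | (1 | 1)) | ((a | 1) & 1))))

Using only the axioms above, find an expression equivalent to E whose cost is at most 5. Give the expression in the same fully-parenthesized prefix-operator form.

(~ a)   [cost 5]

(1) (1 | 1)  =[or_idem →]=  1    ⊢ (~ (a & ((a | 1) | ((a | 1) & 1))))
(2) ((a | 1) | ((a | 1) & 1))  =[absorb_or →]=  (a | 1)    ⊢ (~ (a & (a | 1)))
(3) (a & (a | 1))  =[absorb_and →]=  a    ⊢ cost 5, within 5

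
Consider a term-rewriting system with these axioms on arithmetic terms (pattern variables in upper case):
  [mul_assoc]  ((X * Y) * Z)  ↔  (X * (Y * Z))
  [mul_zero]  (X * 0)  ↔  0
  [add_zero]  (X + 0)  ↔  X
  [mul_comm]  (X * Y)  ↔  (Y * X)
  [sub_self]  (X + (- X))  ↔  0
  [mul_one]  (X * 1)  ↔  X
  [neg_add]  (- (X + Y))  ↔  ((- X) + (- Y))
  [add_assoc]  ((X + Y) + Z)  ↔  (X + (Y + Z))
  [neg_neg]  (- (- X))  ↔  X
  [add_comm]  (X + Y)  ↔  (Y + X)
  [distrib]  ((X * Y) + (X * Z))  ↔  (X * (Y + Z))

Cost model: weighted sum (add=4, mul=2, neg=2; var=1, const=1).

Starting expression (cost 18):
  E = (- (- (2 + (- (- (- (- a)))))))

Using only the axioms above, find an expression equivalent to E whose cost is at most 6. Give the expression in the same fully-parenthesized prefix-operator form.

(2 + a)   [cost 6]

1. [neg_neg →] (- (- (2 + (- (- (- (- a)))))))  →  (2 + (- (- (- (- a)))))
2. [neg_neg →] (- (- a))  →  a;  E = (2 + (- (- a)))
3. [neg_neg →] (- (- a))  →  a;  cost 6 ≤ 6, done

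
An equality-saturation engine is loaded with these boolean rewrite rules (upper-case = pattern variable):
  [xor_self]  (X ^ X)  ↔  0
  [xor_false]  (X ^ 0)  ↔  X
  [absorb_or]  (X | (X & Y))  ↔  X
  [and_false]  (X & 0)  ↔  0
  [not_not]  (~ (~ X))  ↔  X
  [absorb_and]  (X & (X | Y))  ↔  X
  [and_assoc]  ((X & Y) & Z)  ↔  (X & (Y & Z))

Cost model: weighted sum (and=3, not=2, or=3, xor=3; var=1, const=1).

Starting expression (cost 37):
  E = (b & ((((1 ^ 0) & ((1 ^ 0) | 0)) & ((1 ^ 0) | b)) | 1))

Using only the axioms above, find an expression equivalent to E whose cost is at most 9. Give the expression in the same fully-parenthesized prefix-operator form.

step 1: absorb_and (→) rewrites ((1 ^ 0) & ((1 ^ 0) | 0)) into (1 ^ 0), now (b & (((1 ^ 0) & ((1 ^ 0) | b)) | 1))
step 2: absorb_and (→) rewrites ((1 ^ 0) & ((1 ^ 0) | b)) into (1 ^ 0), now (b & ((1 ^ 0) | 1))
step 3: xor_false (→) rewrites (1 ^ 0) into 1, reaching cost 9 (bound 9)

(b & (1 | 1))   [cost 9]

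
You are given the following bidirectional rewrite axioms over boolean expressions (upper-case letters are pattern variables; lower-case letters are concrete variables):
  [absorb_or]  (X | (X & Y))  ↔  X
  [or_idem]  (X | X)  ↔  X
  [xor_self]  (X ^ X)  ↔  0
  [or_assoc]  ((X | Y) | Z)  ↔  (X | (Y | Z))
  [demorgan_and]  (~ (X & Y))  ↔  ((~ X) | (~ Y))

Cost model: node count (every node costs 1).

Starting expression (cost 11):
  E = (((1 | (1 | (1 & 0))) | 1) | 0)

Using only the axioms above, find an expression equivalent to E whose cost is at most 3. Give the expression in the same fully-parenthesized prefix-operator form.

1. [absorb_or →] (1 | (1 & 0))  →  1;  E = (((1 | 1) | 1) | 0)
2. [or_idem →] (1 | 1)  →  1;  E = ((1 | 1) | 0)
3. [or_idem →] (1 | 1)  →  1;  cost 3 ≤ 3, done

(1 | 0)   [cost 3]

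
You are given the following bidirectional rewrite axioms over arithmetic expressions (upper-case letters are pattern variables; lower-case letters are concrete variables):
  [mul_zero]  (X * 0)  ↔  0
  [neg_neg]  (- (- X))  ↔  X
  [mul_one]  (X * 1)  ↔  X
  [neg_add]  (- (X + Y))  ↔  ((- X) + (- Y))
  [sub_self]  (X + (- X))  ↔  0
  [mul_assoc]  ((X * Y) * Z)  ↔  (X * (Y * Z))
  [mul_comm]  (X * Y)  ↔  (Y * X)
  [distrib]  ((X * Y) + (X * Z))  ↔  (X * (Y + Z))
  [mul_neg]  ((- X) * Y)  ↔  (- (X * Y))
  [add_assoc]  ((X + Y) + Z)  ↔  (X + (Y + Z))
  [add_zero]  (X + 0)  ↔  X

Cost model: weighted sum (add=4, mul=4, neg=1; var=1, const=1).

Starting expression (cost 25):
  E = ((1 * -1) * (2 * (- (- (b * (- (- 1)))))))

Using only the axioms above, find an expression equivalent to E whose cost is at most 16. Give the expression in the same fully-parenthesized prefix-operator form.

((1 * -1) * (2 * b))   [cost 16]

(1) (- (- 1))  =[neg_neg →]=  1    ⊢ ((1 * -1) * (2 * (- (- (b * 1)))))
(2) (- (- (b * 1)))  =[neg_neg →]=  (b * 1)    ⊢ ((1 * -1) * (2 * (b * 1)))
(3) (b * 1)  =[mul_one →]=  b    ⊢ cost 16, within 16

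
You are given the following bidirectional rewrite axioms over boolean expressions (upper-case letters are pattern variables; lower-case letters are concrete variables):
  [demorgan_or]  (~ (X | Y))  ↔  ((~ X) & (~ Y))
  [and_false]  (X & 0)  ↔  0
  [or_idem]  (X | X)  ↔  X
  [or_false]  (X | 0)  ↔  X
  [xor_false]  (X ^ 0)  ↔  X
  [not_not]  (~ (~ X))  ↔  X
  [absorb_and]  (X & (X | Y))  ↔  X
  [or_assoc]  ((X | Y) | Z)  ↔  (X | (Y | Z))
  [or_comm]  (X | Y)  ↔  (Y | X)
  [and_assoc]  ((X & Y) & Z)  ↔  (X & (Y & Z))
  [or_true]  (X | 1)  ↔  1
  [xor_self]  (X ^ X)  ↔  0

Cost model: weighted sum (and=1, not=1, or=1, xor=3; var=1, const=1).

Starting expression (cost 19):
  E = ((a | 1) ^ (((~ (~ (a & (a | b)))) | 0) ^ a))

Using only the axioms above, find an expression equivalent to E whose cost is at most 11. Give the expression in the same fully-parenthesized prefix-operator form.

((a | 1) ^ (a ^ a))   [cost 11]

1. [absorb_and →] (a & (a | b))  →  a;  E = ((a | 1) ^ (((~ (~ a)) | 0) ^ a))
2. [or_false →] ((~ (~ a)) | 0)  →  (~ (~ a));  E = ((a | 1) ^ ((~ (~ a)) ^ a))
3. [not_not →] (~ (~ a))  →  a;  cost 11 ≤ 11, done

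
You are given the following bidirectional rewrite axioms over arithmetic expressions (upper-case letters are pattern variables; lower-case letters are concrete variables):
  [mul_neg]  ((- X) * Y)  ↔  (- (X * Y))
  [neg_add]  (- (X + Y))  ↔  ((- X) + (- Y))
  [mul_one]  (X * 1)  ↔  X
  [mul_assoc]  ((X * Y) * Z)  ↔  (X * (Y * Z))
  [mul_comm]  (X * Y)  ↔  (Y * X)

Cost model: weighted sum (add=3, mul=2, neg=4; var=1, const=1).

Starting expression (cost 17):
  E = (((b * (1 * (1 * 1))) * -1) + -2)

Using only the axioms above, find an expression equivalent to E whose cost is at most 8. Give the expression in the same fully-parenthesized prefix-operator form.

step 1: mul_one (→) rewrites (1 * 1) into 1, now (((b * (1 * 1)) * -1) + -2)
step 2: mul_one (→) rewrites (1 * 1) into 1, now (((b * 1) * -1) + -2)
step 3: mul_one (→) rewrites (b * 1) into b, reaching cost 8 (bound 8)

((b * -1) + -2)   [cost 8]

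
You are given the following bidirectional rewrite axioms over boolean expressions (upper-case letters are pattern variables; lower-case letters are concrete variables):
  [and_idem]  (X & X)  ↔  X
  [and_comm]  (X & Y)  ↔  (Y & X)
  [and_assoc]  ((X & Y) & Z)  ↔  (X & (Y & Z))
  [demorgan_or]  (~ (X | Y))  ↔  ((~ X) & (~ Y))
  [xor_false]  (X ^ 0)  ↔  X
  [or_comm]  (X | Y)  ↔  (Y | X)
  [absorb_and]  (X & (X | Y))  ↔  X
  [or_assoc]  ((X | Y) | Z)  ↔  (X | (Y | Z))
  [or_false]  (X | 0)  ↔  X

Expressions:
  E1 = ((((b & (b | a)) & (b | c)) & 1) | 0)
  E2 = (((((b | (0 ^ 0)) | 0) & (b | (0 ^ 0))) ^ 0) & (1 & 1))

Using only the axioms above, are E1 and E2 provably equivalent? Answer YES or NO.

YES

step 1: absorb_and (→) rewrites (b & (b | a)) into b, now (((b & (b | c)) & 1) | 0)
step 2: absorb_and (→) rewrites (b & (b | c)) into b, now ((b & 1) | 0)
step 3: or_false (→) rewrites ((b & 1) | 0) into (b & 1)
step 4: or_false (←) rewrites b into (b | 0), now ((b | 0) & 1)
step 5: xor_false (←) rewrites (b | 0) into ((b | 0) ^ 0), now (((b | 0) ^ 0) & 1)
step 6: and_idem (←) rewrites (b | 0) into ((b | 0) & (b | 0)), now ((((b | 0) & (b | 0)) ^ 0) & 1)
step 7: and_idem (←) rewrites 1 into (1 & 1), now ((((b | 0) & (b | 0)) ^ 0) & (1 & 1))
step 8: xor_false (←) rewrites 0 into (0 ^ 0), now ((((b | 0) & (b | (0 ^ 0))) ^ 0) & (1 & 1))
step 9: or_false (←) rewrites (b | 0) into ((b | 0) | 0), now (((((b | 0) | 0) & (b | (0 ^ 0))) ^ 0) & (1 & 1))
step 10: xor_false (←) rewrites 0 into (0 ^ 0), which is E2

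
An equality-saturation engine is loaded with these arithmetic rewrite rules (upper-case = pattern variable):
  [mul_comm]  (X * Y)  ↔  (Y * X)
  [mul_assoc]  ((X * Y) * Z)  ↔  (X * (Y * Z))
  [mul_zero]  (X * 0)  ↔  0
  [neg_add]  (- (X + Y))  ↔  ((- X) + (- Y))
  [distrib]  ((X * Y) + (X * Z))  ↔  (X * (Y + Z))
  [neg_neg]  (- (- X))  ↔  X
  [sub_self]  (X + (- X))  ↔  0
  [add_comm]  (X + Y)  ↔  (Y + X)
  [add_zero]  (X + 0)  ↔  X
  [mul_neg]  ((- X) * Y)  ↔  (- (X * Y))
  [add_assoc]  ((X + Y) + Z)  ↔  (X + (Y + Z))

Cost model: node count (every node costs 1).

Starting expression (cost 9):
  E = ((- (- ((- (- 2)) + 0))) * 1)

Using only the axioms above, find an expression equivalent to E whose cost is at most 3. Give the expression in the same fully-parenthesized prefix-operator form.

(1) ((- (- 2)) + 0)  =[add_zero →]=  (- (- 2))    ⊢ ((- (- (- (- 2)))) * 1)
(2) (- (- (- (- 2))))  =[neg_neg →]=  (- (- 2))    ⊢ ((- (- 2)) * 1)
(3) (- (- 2))  =[neg_neg →]=  2    ⊢ cost 3, within 3

(2 * 1)   [cost 3]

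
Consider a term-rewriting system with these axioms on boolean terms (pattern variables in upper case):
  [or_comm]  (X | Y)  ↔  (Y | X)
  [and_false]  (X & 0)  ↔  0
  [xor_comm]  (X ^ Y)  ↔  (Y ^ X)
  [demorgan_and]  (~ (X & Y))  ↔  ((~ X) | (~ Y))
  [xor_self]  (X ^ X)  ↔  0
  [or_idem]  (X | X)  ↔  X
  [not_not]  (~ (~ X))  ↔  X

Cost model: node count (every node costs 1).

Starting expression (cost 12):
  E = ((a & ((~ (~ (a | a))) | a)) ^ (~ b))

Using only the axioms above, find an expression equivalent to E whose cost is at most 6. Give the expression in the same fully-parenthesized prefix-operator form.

((a & a) ^ (~ b))   [cost 6]

1. [not_not →] (~ (~ (a | a)))  →  (a | a);  E = ((a & ((a | a) | a)) ^ (~ b))
2. [or_idem →] (a | a)  →  a;  E = ((a & (a | a)) ^ (~ b))
3. [or_idem →] (a | a)  →  a;  cost 6 ≤ 6, done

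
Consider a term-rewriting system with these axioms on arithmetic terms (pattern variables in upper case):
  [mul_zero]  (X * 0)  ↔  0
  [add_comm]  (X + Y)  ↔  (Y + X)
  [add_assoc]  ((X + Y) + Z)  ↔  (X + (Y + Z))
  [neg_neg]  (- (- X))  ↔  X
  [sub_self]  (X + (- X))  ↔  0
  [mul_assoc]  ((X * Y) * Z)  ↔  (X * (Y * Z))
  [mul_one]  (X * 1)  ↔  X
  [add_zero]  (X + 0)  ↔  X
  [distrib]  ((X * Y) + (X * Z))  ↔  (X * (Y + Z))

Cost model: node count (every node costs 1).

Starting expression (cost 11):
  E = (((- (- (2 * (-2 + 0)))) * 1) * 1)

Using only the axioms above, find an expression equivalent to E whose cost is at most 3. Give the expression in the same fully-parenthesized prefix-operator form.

step 1: mul_one (→) rewrites (((- (- (2 * (-2 + 0)))) * 1) * 1) into ((- (- (2 * (-2 + 0)))) * 1)
step 2: mul_one (→) rewrites ((- (- (2 * (-2 + 0)))) * 1) into (- (- (2 * (-2 + 0))))
step 3: neg_neg (→) rewrites (- (- (2 * (-2 + 0)))) into (2 * (-2 + 0))
step 4: add_zero (→) rewrites (-2 + 0) into -2, reaching cost 3 (bound 3)

(2 * -2)   [cost 3]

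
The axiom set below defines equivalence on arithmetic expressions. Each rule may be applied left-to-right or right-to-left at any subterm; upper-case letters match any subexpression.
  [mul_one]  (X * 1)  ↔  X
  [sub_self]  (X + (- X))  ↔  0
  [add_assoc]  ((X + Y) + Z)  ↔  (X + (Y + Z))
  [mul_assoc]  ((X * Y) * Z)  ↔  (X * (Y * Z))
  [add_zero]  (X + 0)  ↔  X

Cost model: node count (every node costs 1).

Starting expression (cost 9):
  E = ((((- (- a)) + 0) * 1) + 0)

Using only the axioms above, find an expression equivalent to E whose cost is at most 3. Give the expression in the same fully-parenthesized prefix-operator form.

(- (- a))   [cost 3]

step 1: add_zero (→) rewrites ((- (- a)) + 0) into (- (- a)), now (((- (- a)) * 1) + 0)
step 2: mul_one (→) rewrites ((- (- a)) * 1) into (- (- a)), now ((- (- a)) + 0)
step 3: add_zero (→) rewrites ((- (- a)) + 0) into (- (- a)), reaching cost 3 (bound 3)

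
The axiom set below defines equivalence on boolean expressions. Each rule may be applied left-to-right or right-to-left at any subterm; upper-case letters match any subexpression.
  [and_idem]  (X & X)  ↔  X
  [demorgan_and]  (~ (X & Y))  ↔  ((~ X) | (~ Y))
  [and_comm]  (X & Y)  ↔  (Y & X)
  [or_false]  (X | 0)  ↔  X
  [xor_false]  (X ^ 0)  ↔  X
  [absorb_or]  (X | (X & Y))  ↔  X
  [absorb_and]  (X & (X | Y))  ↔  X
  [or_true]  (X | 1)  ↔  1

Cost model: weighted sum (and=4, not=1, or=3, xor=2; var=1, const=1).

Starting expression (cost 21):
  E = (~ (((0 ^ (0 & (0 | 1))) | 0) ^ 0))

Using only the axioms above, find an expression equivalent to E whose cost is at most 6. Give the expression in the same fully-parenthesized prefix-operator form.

(~ (0 | 0))   [cost 6]

(1) (((0 ^ (0 & (0 | 1))) | 0) ^ 0)  =[xor_false →]=  ((0 ^ (0 & (0 | 1))) | 0)    ⊢ (~ ((0 ^ (0 & (0 | 1))) | 0))
(2) (0 & (0 | 1))  =[absorb_and →]=  0    ⊢ (~ ((0 ^ 0) | 0))
(3) (0 ^ 0)  =[xor_false →]=  0    ⊢ cost 6, within 6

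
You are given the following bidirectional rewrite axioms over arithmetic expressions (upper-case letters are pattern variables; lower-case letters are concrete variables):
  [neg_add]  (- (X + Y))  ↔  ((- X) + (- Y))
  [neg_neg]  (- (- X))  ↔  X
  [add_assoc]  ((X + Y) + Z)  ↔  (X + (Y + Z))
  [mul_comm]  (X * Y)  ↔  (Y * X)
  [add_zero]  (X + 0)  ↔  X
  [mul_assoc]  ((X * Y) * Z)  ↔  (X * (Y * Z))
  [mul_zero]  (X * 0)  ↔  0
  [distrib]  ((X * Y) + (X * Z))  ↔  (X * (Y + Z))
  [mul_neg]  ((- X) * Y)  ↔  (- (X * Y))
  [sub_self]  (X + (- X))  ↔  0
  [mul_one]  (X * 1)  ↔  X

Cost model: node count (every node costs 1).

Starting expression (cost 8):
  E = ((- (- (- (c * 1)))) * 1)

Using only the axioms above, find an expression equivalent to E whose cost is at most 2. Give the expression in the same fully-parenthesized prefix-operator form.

step 1: mul_one (→) rewrites ((- (- (- (c * 1)))) * 1) into (- (- (- (c * 1))))
step 2: mul_one (→) rewrites (c * 1) into c, now (- (- (- c)))
step 3: neg_neg (→) rewrites (- (- (- c))) into (- c), reaching cost 2 (bound 2)

(- c)   [cost 2]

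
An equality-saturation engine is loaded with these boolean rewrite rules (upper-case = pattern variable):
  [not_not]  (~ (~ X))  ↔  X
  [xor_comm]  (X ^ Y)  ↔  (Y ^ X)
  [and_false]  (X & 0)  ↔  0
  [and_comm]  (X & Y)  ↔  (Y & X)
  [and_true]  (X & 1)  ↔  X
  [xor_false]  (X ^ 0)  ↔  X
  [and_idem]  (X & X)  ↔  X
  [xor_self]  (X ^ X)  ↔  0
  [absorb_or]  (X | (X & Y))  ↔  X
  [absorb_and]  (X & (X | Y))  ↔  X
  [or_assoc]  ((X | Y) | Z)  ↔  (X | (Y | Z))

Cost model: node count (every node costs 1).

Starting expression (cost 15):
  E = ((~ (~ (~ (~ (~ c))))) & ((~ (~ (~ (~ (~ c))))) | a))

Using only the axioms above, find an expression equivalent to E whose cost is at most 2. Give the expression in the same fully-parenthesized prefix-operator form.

(1) ((~ (~ (~ (~ (~ c))))) & ((~ (~ (~ (~ (~ c))))) | a))  =[absorb_and →]=  (~ (~ (~ (~ (~ c)))))
(2) (~ (~ (~ (~ (~ c)))))  =[not_not →]=  (~ (~ (~ c)))
(3) (~ (~ (~ c)))  =[not_not →]=  (~ c)    ⊢ cost 2, within 2

(~ c)   [cost 2]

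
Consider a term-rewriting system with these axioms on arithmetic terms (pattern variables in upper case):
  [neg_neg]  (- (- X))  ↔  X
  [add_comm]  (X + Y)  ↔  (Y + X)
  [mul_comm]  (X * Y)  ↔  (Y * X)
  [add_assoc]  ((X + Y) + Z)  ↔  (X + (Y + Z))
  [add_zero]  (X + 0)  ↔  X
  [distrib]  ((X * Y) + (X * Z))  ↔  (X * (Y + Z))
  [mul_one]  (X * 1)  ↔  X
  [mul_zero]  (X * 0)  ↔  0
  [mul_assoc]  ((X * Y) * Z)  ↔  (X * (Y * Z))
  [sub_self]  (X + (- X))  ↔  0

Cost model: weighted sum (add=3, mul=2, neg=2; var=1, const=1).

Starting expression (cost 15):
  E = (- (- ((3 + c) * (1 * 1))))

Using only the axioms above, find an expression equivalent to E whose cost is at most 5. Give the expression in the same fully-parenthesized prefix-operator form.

(3 + c)   [cost 5]

1. [mul_one →] (1 * 1)  →  1;  E = (- (- ((3 + c) * 1)))
2. [neg_neg →] (- (- ((3 + c) * 1)))  →  ((3 + c) * 1)
3. [mul_one →] ((3 + c) * 1)  →  (3 + c);  cost 5 ≤ 5, done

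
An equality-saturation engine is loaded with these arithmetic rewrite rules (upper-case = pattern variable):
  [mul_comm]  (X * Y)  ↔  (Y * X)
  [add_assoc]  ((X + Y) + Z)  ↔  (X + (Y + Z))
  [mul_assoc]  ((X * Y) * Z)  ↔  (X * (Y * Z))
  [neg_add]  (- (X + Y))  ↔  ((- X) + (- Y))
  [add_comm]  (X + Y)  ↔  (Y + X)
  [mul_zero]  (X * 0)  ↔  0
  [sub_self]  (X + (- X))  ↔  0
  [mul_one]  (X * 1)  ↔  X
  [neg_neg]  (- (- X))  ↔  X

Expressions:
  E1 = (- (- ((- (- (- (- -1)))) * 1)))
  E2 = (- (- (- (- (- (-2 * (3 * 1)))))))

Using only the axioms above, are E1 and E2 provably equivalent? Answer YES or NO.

NO

The axioms are sound identities: if E1 ↔* E2 then E1 and E2 evaluate identically under any assignment.
Under the empty assignment (no variables occur): E1 evaluates to -1, E2 to 6. Distinct ⇒ no rewrite sequence connects them.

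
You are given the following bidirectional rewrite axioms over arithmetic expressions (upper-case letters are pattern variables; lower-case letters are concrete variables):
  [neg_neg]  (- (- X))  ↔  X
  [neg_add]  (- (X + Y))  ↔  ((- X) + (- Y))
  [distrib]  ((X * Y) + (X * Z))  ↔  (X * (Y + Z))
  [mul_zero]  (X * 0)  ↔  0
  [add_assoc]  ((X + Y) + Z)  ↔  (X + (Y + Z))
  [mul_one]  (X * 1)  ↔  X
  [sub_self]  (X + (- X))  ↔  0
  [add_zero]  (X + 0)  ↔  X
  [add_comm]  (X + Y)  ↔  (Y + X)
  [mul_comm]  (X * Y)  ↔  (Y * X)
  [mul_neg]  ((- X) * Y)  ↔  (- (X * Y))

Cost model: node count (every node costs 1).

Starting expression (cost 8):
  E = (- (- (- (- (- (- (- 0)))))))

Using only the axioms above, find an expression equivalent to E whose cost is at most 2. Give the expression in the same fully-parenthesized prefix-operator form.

(- 0)   [cost 2]

1. [neg_neg →] (- (- 0))  →  0;  E = (- (- (- (- (- 0)))))
2. [neg_neg →] (- (- 0))  →  0;  E = (- (- (- 0)))
3. [neg_neg →] (- (- (- 0)))  →  (- 0);  cost 2 ≤ 2, done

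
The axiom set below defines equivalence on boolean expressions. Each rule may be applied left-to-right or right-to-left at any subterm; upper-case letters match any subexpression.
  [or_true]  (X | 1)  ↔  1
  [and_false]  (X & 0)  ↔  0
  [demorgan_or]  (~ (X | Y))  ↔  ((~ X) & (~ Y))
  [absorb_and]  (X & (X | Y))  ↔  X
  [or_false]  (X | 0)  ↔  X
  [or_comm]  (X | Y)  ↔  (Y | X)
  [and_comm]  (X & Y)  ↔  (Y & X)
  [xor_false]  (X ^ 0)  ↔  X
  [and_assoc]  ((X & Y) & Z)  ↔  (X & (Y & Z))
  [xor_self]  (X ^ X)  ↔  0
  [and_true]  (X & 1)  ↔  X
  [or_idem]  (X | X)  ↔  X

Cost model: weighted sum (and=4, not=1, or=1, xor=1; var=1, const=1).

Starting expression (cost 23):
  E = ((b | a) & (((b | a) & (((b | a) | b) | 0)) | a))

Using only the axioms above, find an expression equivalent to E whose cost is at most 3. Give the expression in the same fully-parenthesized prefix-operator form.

(b | a)   [cost 3]

1. [or_false →] (((b | a) | b) | 0)  →  ((b | a) | b);  E = ((b | a) & (((b | a) & ((b | a) | b)) | a))
2. [absorb_and →] ((b | a) & ((b | a) | b))  →  (b | a);  E = ((b | a) & ((b | a) | a))
3. [absorb_and →] ((b | a) & ((b | a) | a))  →  (b | a);  cost 3 ≤ 3, done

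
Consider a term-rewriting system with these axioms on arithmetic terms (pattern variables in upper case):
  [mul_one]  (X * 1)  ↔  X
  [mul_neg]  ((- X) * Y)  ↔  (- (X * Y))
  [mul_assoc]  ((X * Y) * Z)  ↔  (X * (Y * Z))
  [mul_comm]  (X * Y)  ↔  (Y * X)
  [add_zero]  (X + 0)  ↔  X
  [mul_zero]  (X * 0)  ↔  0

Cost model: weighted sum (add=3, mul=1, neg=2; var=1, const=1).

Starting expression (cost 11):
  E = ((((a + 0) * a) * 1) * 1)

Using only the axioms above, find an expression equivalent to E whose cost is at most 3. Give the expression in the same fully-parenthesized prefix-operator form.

1. [mul_one →] (((a + 0) * a) * 1)  →  ((a + 0) * a);  E = (((a + 0) * a) * 1)
2. [mul_one →] (((a + 0) * a) * 1)  →  ((a + 0) * a)
3. [add_zero →] (a + 0)  →  a;  cost 3 ≤ 3, done

(a * a)   [cost 3]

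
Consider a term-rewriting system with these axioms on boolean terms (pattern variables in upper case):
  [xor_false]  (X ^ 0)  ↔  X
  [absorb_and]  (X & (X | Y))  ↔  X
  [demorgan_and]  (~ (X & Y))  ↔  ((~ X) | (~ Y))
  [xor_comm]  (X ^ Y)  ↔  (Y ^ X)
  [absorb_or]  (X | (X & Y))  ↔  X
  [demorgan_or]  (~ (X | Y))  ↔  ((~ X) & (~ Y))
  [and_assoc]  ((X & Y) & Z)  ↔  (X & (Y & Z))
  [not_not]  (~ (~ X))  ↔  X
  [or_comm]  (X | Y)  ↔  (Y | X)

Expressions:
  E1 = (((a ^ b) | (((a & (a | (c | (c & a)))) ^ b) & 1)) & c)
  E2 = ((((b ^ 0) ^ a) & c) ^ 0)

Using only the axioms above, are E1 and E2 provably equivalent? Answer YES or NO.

YES

step 1: absorb_or (→) rewrites (c | (c & a)) into c, now (((a ^ b) | (((a & (a | c)) ^ b) & 1)) & c)
step 2: absorb_and (→) rewrites (a & (a | c)) into a, now (((a ^ b) | ((a ^ b) & 1)) & c)
step 3: absorb_or (→) rewrites ((a ^ b) | ((a ^ b) & 1)) into (a ^ b), now ((a ^ b) & c)
step 4: xor_comm (→) rewrites (a ^ b) into (b ^ a), now ((b ^ a) & c)
step 5: xor_false (←) rewrites b into (b ^ 0), now (((b ^ 0) ^ a) & c)
step 6: xor_false (←) rewrites (((b ^ 0) ^ a) & c) into ((((b ^ 0) ^ a) & c) ^ 0), which is E2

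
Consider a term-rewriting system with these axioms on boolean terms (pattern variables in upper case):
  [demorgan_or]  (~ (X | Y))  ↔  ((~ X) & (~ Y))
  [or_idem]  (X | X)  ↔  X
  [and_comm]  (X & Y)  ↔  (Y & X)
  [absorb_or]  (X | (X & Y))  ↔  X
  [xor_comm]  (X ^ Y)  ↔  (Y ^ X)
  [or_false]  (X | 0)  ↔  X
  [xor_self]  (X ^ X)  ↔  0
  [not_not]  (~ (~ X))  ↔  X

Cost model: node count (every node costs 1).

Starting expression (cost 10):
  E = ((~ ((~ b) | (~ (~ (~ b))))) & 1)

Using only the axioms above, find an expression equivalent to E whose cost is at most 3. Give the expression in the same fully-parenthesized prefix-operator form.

(1) (~ (~ b))  =[not_not →]=  b    ⊢ ((~ ((~ b) | (~ b))) & 1)
(2) ((~ b) | (~ b))  =[or_idem →]=  (~ b)    ⊢ ((~ (~ b)) & 1)
(3) (~ (~ b))  =[not_not →]=  b    ⊢ cost 3, within 3

(b & 1)   [cost 3]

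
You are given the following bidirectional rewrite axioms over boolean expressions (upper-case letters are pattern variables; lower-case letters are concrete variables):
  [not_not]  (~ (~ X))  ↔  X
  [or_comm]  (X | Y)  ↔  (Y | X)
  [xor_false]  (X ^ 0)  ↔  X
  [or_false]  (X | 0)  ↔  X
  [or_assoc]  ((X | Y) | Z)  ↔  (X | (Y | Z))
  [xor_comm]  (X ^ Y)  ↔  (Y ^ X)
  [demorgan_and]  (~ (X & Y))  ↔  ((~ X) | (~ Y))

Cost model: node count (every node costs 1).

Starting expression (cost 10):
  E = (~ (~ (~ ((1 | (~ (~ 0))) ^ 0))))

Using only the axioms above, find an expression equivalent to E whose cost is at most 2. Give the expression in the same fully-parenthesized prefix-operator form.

(1) (~ (~ ((1 | (~ (~ 0))) ^ 0)))  =[not_not →]=  ((1 | (~ (~ 0))) ^ 0)    ⊢ (~ ((1 | (~ (~ 0))) ^ 0))
(2) (~ (~ 0))  =[not_not →]=  0    ⊢ (~ ((1 | 0) ^ 0))
(3) (1 | 0)  =[or_false →]=  1    ⊢ (~ (1 ^ 0))
(4) (1 ^ 0)  =[xor_false →]=  1    ⊢ cost 2, within 2

(~ 1)   [cost 2]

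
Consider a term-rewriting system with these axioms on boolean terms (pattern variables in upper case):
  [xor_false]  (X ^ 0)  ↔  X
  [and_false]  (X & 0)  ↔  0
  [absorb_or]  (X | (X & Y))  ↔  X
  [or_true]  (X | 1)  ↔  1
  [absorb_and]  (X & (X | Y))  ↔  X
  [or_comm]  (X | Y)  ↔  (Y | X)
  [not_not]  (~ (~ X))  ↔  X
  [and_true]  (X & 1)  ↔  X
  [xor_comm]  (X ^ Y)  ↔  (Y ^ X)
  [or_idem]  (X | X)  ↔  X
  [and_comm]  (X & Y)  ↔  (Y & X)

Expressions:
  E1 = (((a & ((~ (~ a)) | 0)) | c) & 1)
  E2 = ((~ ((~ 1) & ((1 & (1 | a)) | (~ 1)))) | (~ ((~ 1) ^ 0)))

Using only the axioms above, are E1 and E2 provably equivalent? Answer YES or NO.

Every axiom is a valid identity, so a rewrite proof would force E1 and E2 to agree under every assignment.
At a=0, c=0: E1 = 0 but E2 = 1; they differ, so no derivation exists.

NO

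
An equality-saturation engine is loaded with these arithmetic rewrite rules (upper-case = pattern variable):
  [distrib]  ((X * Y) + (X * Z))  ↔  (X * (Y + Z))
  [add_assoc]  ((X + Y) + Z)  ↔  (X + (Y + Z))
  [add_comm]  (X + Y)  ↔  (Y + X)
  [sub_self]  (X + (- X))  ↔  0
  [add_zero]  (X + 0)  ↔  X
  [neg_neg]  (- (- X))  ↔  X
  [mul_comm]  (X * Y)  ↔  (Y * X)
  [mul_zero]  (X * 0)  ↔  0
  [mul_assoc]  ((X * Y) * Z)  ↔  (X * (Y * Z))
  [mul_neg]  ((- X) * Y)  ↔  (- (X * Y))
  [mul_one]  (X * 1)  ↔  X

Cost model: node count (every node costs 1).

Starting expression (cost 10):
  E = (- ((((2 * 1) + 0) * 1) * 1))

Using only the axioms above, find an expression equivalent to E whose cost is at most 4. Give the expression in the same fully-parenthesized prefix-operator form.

step 1: mul_one (→) rewrites (((2 * 1) + 0) * 1) into ((2 * 1) + 0), now (- (((2 * 1) + 0) * 1))
step 2: mul_one (→) rewrites (((2 * 1) + 0) * 1) into ((2 * 1) + 0), now (- ((2 * 1) + 0))
step 3: mul_one (→) rewrites (2 * 1) into 2, reaching cost 4 (bound 4)

(- (2 + 0))   [cost 4]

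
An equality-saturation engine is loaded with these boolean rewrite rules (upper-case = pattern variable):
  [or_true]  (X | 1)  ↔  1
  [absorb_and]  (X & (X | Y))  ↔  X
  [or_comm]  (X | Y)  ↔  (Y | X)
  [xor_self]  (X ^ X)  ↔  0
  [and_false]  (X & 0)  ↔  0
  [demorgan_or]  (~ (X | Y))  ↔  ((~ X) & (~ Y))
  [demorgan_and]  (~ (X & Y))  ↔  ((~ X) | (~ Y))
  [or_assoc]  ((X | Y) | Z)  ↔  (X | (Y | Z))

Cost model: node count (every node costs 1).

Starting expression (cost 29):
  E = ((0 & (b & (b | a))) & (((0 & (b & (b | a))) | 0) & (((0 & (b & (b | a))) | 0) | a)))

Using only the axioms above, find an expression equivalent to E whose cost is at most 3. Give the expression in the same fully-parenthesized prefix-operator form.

(0 & b)   [cost 3]

(1) (((0 & (b & (b | a))) | 0) & (((0 & (b & (b | a))) | 0) | a))  =[absorb_and →]=  ((0 & (b & (b | a))) | 0)    ⊢ ((0 & (b & (b | a))) & ((0 & (b & (b | a))) | 0))
(2) ((0 & (b & (b | a))) & ((0 & (b & (b | a))) | 0))  =[absorb_and →]=  (0 & (b & (b | a)))
(3) (b & (b | a))  =[absorb_and →]=  b    ⊢ cost 3, within 3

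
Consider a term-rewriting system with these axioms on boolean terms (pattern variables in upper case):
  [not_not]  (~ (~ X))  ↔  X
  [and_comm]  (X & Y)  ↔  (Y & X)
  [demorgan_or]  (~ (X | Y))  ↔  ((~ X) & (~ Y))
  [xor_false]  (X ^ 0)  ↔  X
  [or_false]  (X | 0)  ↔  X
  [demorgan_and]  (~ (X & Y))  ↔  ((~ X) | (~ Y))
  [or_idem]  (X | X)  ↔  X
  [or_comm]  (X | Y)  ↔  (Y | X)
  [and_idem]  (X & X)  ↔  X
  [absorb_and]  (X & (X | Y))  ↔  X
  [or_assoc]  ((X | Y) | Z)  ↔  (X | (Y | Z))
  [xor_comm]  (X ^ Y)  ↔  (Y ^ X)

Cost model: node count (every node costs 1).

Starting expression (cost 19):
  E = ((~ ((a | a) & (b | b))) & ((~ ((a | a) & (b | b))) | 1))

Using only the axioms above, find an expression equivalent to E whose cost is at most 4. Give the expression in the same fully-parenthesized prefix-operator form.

1. [absorb_and →] ((~ ((a | a) & (b | b))) & ((~ ((a | a) & (b | b))) | 1))  →  (~ ((a | a) & (b | b)))
2. [or_idem →] (a | a)  →  a;  E = (~ (a & (b | b)))
3. [or_idem →] (b | b)  →  b;  cost 4 ≤ 4, done

(~ (a & b))   [cost 4]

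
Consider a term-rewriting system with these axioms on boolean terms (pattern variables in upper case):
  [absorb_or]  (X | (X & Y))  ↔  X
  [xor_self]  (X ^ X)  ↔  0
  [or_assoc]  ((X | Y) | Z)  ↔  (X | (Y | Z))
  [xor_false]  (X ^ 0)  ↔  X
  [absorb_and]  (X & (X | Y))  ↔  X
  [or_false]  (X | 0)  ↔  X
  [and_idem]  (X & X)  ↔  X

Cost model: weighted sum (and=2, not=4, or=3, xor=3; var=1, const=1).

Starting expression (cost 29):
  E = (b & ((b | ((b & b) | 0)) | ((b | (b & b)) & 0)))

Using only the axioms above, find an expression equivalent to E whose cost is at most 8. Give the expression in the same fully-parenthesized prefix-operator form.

step 1: or_false (→) rewrites ((b & b) | 0) into (b & b), now (b & ((b | (b & b)) | ((b | (b & b)) & 0)))
step 2: absorb_or (→) rewrites ((b | (b & b)) | ((b | (b & b)) & 0)) into (b | (b & b)), now (b & (b | (b & b)))
step 3: and_idem (→) rewrites (b & b) into b, reaching cost 8 (bound 8)

(b & (b | b))   [cost 8]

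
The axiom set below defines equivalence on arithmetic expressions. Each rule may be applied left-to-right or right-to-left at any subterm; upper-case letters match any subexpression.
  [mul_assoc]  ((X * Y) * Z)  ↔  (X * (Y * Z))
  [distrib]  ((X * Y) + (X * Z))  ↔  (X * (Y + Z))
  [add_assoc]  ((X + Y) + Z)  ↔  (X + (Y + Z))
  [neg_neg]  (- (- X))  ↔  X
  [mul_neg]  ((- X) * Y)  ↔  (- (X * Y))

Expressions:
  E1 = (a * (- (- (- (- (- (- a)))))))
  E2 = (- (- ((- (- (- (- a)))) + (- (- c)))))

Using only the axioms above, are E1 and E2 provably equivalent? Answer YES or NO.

NO

Every axiom is a valid identity, so a rewrite proof would force E1 and E2 to agree under every assignment.
At a=0, c=1: E1 = 0 but E2 = 1; they differ, so no derivation exists.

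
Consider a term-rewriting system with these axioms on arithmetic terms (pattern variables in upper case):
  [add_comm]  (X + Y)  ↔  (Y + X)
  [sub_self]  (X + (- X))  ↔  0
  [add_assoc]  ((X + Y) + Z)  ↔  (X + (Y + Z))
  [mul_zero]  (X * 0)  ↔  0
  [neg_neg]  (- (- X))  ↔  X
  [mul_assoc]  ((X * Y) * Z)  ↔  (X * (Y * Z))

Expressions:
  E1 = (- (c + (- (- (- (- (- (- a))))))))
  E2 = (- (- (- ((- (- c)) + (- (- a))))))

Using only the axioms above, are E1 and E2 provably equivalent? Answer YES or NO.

YES

1. [neg_neg →] (- (- a))  →  a;  E1 = (- (c + (- (- (- (- a))))))
2. [neg_neg →] (- (- (- a)))  →  (- a);  E1 = (- (c + (- (- a))))
3. [neg_neg →] (- (- a))  →  a;  E1 = (- (c + a))
4. [neg_neg ←] c  →  (- (- c));  E1 = (- ((- (- c)) + a))
5. [neg_neg ←] a  →  (- (- a));  E1 = (- ((- (- c)) + (- (- a))))
6. [neg_neg ←] (- ((- (- c)) + (- (- a))))  →  (- (- (- ((- (- c)) + (- (- a))))));  this is E2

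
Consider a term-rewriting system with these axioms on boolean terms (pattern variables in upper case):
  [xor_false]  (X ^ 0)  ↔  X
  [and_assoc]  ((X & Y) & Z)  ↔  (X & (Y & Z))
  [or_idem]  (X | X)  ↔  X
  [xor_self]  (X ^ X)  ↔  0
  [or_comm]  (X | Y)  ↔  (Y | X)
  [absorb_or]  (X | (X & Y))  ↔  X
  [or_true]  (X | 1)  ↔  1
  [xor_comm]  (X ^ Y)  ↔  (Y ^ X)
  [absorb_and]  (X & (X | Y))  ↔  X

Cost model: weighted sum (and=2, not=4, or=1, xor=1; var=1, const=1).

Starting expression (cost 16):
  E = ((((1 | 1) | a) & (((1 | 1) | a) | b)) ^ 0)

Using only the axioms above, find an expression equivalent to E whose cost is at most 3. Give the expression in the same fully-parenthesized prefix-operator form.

1. [absorb_and →] (((1 | 1) | a) & (((1 | 1) | a) | b))  →  ((1 | 1) | a);  E = (((1 | 1) | a) ^ 0)
2. [xor_false →] (((1 | 1) | a) ^ 0)  →  ((1 | 1) | a)
3. [or_idem →] (1 | 1)  →  1;  cost 3 ≤ 3, done

(1 | a)   [cost 3]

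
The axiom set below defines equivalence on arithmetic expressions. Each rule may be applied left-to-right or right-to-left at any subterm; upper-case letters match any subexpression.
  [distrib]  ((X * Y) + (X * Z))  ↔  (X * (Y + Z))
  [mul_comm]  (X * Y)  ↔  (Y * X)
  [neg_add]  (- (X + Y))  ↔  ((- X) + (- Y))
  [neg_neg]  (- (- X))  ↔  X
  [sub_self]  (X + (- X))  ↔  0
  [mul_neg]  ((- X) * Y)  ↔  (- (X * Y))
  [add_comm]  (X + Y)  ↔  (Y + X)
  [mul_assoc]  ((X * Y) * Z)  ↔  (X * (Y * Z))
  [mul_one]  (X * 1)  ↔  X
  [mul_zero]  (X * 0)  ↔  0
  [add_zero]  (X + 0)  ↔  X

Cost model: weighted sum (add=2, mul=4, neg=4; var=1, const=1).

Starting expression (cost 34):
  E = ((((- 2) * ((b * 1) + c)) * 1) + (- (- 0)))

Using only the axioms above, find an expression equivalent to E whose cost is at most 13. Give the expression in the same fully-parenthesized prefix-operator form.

(1) (((- 2) * ((b * 1) + c)) * 1)  =[mul_one →]=  ((- 2) * ((b * 1) + c))    ⊢ (((- 2) * ((b * 1) + c)) + (- (- 0)))
(2) (b * 1)  =[mul_one →]=  b    ⊢ (((- 2) * (b + c)) + (- (- 0)))
(3) (- (- 0))  =[neg_neg →]=  0    ⊢ (((- 2) * (b + c)) + 0)
(4) (((- 2) * (b + c)) + 0)  =[add_zero →]=  ((- 2) * (b + c))    ⊢ cost 13, within 13

((- 2) * (b + c))   [cost 13]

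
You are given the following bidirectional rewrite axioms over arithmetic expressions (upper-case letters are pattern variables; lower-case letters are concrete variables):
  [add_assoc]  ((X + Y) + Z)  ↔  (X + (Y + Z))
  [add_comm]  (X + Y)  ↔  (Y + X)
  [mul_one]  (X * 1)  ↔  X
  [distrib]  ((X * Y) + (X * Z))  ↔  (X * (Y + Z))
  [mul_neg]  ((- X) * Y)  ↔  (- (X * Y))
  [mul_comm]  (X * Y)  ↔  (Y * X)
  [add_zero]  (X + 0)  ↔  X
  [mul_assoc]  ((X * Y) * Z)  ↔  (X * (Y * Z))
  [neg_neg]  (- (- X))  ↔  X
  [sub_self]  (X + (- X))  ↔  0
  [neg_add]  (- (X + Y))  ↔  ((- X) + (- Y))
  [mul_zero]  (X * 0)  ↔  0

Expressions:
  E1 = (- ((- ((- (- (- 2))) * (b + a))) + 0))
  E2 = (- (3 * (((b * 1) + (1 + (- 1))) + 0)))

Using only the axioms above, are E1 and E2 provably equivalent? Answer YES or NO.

The axioms are sound identities: if E1 ↔* E2 then E1 and E2 evaluate identically under any assignment.
Under a=0, b=1: E1 evaluates to -2, E2 to -3. Distinct ⇒ no rewrite sequence connects them.

NO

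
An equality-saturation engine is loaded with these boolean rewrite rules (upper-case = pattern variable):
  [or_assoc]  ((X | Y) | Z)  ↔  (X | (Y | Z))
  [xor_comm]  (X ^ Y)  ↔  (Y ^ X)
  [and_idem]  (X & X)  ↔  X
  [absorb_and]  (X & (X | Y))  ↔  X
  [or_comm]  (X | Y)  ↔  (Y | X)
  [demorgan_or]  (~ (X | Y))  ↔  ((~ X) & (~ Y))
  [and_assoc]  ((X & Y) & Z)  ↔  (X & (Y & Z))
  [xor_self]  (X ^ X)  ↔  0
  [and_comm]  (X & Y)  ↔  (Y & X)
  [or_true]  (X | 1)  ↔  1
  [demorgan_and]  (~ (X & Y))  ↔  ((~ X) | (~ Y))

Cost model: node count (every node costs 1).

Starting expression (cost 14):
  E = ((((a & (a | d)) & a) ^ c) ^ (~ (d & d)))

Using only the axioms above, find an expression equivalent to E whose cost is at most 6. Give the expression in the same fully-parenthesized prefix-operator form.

step 1: absorb_and (→) rewrites (a & (a | d)) into a, now (((a & a) ^ c) ^ (~ (d & d)))
step 2: and_idem (→) rewrites (a & a) into a, now ((a ^ c) ^ (~ (d & d)))
step 3: and_idem (→) rewrites (d & d) into d, reaching cost 6 (bound 6)

((a ^ c) ^ (~ d))   [cost 6]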